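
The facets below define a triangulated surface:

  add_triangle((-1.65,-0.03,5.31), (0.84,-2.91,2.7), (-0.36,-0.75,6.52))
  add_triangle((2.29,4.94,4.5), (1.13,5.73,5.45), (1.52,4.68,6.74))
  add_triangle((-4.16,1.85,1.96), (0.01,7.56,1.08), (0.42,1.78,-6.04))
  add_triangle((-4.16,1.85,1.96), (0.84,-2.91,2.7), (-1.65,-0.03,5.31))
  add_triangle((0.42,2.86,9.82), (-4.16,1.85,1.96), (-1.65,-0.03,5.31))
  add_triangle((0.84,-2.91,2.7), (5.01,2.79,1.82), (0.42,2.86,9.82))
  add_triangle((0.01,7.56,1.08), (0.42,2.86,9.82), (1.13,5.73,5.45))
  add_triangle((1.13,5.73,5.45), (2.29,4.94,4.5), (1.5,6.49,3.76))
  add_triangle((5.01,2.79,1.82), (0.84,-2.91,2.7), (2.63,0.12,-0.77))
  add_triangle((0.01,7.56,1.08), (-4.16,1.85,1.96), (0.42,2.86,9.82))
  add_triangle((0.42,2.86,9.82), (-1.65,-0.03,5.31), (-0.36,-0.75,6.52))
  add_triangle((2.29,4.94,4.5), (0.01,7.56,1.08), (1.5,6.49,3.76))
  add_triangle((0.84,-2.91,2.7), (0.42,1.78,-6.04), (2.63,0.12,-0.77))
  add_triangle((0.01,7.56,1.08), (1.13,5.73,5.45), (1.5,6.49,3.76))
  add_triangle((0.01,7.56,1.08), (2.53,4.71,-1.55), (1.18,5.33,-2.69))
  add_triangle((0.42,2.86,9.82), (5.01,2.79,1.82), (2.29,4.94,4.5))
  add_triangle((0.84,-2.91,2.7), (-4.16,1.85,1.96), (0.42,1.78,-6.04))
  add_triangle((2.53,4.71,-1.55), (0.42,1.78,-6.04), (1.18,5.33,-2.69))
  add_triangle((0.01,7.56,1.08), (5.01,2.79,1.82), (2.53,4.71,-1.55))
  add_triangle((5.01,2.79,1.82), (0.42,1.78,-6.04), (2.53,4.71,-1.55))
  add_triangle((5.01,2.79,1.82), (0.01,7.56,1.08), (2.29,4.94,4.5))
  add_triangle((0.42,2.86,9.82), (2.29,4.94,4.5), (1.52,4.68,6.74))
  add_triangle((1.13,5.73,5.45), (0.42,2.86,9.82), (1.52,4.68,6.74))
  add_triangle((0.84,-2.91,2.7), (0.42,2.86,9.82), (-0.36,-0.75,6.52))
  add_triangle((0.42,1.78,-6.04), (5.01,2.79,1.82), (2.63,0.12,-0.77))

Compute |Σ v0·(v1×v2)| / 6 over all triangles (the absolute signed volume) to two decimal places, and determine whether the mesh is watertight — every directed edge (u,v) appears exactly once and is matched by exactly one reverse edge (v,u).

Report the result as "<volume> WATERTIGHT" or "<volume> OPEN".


298.22 OPEN

Per-triangle v0·(v1×v2)/6:
  t1: +3.2083
  t2: +2.9892
  t3: +32.1192
  t4: +6.3317
  t5: +14.8798
  t6: +32.5179
  t7: +10.8812
  t8: +2.9902
  t9: +7.5552
  t10: +50.2493
  t11: +6.4896
  t12: +1.0204
  t13: +5.3731
  t14: +4.6969
  t15: +7.6902
  t16: +21.5394
  t17: +6.0525
  t18: +6.8121
  t19: +18.5417
  t20: +13.8816
  t21: +19.8445
  t22: +2.0108
  t23: +4.3631
  t24: +7.0060
  t25: +9.1802
Σ = +298.2241 → |volume| = 298.22

Directed edges: 75 total; 3 unmatched, e.g. (0.01,7.56,1.08)→(0.42,1.78,-6.04) → open.


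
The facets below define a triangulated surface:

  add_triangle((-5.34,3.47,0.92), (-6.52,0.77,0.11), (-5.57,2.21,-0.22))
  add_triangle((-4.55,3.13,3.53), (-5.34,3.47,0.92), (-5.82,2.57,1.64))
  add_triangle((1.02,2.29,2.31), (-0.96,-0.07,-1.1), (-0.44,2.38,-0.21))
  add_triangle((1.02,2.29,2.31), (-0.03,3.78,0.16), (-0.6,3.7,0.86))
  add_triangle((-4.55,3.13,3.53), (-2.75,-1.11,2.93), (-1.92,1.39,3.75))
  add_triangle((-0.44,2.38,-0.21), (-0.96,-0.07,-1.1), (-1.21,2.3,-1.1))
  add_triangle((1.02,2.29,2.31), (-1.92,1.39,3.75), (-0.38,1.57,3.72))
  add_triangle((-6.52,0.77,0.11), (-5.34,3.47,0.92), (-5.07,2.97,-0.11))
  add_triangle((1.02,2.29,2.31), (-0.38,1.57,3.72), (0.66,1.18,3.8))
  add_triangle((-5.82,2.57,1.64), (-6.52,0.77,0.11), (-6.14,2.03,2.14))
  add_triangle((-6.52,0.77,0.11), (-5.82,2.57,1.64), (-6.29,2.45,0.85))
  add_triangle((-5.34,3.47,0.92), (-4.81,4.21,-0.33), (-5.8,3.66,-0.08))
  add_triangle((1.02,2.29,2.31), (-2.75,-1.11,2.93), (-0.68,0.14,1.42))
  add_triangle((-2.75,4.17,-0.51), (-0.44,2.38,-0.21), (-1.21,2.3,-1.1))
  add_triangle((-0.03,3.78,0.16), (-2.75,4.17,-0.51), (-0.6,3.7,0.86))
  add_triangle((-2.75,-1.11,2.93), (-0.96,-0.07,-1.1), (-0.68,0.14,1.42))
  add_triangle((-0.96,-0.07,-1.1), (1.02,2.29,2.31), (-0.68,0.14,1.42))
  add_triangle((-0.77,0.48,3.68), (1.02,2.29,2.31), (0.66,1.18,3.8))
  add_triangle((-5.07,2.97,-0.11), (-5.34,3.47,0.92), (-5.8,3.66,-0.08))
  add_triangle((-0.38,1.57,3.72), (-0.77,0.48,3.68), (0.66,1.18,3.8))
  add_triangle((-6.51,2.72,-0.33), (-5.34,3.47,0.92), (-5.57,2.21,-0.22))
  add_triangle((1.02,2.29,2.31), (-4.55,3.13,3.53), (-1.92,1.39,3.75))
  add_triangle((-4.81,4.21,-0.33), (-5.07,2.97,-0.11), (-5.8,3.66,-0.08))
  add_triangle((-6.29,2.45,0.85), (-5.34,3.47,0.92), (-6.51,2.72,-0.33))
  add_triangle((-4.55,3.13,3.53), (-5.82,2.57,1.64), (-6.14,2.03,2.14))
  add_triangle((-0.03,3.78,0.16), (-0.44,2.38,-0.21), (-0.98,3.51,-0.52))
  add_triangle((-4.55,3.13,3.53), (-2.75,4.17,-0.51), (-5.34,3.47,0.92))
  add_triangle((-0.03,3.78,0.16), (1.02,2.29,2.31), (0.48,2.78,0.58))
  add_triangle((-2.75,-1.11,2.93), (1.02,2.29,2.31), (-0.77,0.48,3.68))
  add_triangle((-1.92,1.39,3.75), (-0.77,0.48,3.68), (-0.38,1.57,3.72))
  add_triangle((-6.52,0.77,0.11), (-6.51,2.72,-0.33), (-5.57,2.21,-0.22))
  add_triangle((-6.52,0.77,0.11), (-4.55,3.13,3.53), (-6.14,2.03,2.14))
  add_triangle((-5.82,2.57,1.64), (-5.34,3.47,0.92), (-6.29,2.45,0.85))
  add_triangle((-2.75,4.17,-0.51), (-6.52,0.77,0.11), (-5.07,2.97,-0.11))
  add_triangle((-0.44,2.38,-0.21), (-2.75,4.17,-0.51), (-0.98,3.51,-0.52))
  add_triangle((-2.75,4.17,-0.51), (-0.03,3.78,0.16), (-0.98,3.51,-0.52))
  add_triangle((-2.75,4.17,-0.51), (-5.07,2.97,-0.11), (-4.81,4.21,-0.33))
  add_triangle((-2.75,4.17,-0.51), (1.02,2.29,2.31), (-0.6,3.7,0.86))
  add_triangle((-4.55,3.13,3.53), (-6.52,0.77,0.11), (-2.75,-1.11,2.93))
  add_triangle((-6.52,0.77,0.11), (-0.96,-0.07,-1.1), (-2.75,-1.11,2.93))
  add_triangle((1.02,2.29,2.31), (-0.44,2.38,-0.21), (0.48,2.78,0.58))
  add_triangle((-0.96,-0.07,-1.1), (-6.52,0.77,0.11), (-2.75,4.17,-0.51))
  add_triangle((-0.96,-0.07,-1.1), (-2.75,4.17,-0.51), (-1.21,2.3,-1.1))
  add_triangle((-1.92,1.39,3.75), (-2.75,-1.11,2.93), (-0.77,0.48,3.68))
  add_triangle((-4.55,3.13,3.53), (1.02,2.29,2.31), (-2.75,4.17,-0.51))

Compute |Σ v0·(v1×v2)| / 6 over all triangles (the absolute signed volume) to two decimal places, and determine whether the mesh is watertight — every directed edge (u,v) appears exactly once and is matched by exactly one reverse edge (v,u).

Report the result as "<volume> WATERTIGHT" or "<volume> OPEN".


68.66 OPEN

Per-triangle v0·(v1×v2)/6:
  t1: -2.3686
  t2: +3.0603
  t3: -0.3362
  t4: +1.2556
  t5: +5.1873
  t6: -0.0019
  t7: +1.1031
  t8: +2.7418
  t9: +1.1846
  t10: +1.9799
  t11: +1.3384
  t12: +1.1539
  t13: -0.0465
  t14: +0.6600
  t15: +1.4508
  t16: -0.5045
  t17: -0.7450
  t18: -1.1438
  t19: +0.2164
  t20: +0.8009
  t21: -0.2353
  t22: +4.9654
  t23: +0.1040
  t24: +1.8012
  t25: +1.9311
  t26: +0.0090
  t27: +5.9759
  t28: +0.3976
  t29: -1.2306
  t30: +0.9755
  t31: -0.0762
  t32: -0.8407
  t33: +1.1807
  t34: +0.6166
  t35: -0.1464
  t36: +0.7326
  t37: +0.0419
  t38: +1.0042
  t39: +13.5081
  t40: +2.3149
  t41: -0.5179
  t42: +4.7749
  t43: +0.8089
  t44: +2.2198
  t45: +11.3554
Σ = +68.6572 → |volume| = 68.66

Directed edges: 135 total; 9 unmatched, e.g. (-6.29,2.45,0.85)→(-6.52,0.77,0.11) → open.


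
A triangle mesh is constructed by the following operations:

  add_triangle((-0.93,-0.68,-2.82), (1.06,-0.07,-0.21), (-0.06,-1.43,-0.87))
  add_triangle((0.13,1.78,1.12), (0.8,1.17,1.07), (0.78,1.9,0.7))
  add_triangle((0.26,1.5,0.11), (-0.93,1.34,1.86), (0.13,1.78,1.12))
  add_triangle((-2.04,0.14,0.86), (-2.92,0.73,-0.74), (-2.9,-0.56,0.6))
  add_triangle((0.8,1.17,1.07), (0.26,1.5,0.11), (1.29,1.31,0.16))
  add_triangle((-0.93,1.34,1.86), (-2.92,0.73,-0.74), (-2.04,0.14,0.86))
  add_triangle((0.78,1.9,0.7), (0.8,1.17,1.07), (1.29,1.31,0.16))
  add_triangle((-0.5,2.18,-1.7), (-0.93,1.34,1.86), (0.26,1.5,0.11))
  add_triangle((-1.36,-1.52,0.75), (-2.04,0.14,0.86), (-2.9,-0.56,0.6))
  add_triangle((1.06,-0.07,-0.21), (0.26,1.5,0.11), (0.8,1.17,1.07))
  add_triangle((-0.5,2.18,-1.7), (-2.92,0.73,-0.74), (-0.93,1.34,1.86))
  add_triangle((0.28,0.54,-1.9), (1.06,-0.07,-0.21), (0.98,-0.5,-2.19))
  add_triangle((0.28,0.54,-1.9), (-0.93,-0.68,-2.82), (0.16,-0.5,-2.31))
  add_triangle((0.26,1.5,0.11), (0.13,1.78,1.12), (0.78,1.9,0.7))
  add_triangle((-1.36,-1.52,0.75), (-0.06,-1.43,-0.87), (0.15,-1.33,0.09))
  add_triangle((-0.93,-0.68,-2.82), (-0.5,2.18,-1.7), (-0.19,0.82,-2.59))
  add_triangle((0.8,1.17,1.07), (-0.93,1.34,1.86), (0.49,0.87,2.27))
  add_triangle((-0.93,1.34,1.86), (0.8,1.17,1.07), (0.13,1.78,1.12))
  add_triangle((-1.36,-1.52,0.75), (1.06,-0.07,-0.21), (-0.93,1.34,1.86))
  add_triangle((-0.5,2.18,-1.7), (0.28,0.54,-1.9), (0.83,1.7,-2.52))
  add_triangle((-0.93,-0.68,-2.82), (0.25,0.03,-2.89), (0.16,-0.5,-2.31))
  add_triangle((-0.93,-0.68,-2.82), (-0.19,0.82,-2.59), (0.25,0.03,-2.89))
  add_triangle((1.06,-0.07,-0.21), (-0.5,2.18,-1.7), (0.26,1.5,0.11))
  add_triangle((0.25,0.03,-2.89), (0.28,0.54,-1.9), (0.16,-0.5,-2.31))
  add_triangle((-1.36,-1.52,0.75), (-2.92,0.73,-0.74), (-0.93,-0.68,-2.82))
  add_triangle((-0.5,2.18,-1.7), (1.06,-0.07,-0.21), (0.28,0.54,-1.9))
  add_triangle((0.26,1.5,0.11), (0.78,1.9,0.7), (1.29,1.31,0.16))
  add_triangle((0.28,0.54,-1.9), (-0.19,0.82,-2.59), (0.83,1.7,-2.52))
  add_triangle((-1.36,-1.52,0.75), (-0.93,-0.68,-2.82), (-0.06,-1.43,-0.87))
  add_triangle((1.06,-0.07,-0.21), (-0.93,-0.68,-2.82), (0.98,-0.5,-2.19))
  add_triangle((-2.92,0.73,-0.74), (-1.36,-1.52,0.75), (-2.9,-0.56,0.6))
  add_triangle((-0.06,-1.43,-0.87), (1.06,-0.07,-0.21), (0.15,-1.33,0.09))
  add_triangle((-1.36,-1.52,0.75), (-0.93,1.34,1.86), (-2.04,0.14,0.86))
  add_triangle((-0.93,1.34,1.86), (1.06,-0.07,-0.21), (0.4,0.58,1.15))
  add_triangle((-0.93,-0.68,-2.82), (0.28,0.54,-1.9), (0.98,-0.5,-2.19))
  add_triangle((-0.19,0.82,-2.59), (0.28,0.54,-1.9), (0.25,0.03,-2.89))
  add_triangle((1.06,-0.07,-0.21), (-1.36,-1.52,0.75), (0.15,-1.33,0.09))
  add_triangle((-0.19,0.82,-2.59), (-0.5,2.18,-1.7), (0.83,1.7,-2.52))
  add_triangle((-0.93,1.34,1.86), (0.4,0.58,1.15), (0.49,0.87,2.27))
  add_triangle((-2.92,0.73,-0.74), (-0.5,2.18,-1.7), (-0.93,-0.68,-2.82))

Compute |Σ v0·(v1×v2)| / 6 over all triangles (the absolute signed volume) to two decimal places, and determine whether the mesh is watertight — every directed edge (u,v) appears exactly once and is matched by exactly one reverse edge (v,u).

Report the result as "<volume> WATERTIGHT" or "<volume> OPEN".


Per-triangle v0·(v1×v2)/6:
  t1: +0.6456
  t2: +0.1685
  t3: +0.2089
  t4: +0.6207
  t5: -0.2520
  t6: +1.1195
  t7: +0.1849
  t8: +0.9271
  t9: +0.3871
  t10: +0.2944
  t11: +2.9439
  t12: +0.3388
  t13: -0.4082
  t14: +0.1365
  t15: +0.3599
  t16: +0.7673
  t17: +0.5178
  t18: +0.3173
  t19: +0.5851
  t20: -0.4803
  t21: +0.2827
  t22: +0.5899
  t23: +0.5435
  t24: +0.0192
  t25: +2.8254
  t26: +0.5221
  t27: +0.1418
  t28: +0.1903
  t29: +1.1032
  t30: +0.0304
  t31: +0.5238
  t32: +0.2360
  t33: +0.8819
  t34: -0.0981
  t35: +0.7866
  t36: +0.1479
  t37: +0.0780
  t38: +0.8654
  t39: -0.1062
  t40: +3.2832
Σ = +22.2300 → |volume| = 22.23

Directed edges: 120 total; 4 unmatched, e.g. (0.8,1.17,1.07)→(1.06,-0.07,-0.21) → open.

22.23 OPEN


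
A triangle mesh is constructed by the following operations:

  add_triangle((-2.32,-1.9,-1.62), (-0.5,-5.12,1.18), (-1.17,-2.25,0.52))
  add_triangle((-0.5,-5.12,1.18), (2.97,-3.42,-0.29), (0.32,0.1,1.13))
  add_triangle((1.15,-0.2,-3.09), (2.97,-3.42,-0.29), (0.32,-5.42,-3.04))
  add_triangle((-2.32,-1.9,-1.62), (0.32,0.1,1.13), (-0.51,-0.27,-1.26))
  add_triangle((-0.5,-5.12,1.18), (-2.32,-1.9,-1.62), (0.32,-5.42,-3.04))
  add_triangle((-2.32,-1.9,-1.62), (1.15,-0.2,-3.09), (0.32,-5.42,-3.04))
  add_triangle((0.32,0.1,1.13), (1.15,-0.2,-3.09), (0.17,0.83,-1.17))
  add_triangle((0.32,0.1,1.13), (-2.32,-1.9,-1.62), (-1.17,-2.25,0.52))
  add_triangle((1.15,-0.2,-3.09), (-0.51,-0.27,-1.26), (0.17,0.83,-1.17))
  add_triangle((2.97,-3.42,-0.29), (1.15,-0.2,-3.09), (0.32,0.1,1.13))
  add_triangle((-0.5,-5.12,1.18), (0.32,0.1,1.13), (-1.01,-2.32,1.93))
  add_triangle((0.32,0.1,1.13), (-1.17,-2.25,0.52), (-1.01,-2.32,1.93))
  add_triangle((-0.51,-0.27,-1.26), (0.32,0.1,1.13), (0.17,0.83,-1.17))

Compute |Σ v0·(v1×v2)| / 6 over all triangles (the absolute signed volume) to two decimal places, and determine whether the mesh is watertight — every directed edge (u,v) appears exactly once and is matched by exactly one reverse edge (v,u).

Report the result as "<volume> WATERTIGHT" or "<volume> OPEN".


34.37 OPEN

Per-triangle v0·(v1×v2)/6:
  t1: +1.6714
  t2: +3.5363
  t3: +9.1201
  t4: -0.0049
  t5: +9.3037
  t6: +7.1124
  t7: +0.3491
  t8: +0.3690
  t9: +0.4824
  t10: +1.3368
  t11: +1.1402
  t12: -0.0552
  t13: +0.0120
Σ = +34.3734 → |volume| = 34.37

Directed edges: 39 total; 9 unmatched, e.g. (-0.5,-5.12,1.18)→(-1.17,-2.25,0.52) → open.


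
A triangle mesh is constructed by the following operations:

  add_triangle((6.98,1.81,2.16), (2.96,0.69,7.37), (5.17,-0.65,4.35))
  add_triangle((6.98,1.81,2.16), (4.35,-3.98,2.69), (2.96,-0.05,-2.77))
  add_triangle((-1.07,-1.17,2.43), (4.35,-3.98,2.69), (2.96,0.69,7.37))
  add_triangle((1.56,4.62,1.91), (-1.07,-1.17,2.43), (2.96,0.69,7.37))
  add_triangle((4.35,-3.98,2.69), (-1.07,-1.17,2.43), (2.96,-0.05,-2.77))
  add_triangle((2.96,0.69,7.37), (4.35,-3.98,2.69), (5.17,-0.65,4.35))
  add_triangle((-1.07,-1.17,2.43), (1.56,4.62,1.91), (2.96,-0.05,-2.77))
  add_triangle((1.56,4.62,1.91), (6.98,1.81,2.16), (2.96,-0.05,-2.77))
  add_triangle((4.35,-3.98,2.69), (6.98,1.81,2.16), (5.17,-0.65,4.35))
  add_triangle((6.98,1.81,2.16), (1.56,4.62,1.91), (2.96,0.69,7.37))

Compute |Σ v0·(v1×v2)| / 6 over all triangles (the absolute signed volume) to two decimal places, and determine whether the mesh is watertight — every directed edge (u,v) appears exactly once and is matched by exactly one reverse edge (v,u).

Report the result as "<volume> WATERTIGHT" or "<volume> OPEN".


Per-triangle v0·(v1×v2)/6:
  t1: +14.6979
  t2: +23.1815
  t3: +16.2478
  t4: +9.8001
  t5: +1.2092
  t6: +13.5466
  t7: -5.2500
  t8: +16.7186
  t9: +13.2299
  t10: +31.7793
Σ = +135.1610 → |volume| = 135.16

Directed edges: 30 total, each appears once with its reverse present → watertight.

135.16 WATERTIGHT


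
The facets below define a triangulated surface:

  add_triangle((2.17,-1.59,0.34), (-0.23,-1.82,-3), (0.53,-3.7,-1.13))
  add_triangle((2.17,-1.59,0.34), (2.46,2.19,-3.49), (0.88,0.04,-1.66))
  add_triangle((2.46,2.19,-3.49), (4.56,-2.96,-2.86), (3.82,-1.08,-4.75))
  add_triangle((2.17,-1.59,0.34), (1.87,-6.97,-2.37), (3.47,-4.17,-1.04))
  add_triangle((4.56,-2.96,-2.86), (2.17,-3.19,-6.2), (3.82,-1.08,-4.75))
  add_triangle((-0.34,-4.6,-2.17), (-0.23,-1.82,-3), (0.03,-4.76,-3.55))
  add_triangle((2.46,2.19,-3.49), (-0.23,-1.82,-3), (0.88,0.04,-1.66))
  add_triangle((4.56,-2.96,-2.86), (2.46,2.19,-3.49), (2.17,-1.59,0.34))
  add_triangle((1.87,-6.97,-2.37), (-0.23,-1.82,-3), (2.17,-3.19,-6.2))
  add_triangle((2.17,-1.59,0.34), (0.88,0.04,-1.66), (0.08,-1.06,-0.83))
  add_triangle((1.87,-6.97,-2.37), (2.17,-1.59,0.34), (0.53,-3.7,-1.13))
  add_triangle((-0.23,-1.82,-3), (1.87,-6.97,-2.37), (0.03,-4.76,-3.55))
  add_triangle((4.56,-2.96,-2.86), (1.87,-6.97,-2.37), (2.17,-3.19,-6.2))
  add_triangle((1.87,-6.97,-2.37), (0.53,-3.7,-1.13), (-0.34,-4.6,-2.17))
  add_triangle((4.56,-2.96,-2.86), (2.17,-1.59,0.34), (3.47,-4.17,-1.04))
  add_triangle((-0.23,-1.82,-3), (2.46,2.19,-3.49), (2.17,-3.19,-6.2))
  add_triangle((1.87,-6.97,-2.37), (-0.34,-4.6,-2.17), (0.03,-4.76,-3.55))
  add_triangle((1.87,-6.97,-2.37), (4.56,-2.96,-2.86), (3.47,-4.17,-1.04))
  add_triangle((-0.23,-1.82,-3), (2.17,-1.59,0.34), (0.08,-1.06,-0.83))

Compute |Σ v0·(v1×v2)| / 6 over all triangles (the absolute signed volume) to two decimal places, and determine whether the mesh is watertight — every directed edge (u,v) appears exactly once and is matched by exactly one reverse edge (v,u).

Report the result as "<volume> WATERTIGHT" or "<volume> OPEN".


Per-triangle v0·(v1×v2)/6:
  t1: -2.6776
  t2: -1.6362
  t3: +4.7040
  t4: +1.6399
  t5: +8.3346
  t6: +0.7224
  t7: -0.7413
  t8: +4.6271
  t9: +7.9034
  t10: -0.8598
  t11: +0.7328
  t12: +1.8379
  t13: +19.5482
  t14: +0.5599
  t15: +2.3223
  t16: +4.9179
  t17: +2.6542
  t18: +6.7158
  t19: +0.4675
Σ = +61.7728 → |volume| = 61.77

Directed edges: 57 total; 9 unmatched, e.g. (-0.23,-1.82,-3)→(0.53,-3.7,-1.13) → open.

61.77 OPEN


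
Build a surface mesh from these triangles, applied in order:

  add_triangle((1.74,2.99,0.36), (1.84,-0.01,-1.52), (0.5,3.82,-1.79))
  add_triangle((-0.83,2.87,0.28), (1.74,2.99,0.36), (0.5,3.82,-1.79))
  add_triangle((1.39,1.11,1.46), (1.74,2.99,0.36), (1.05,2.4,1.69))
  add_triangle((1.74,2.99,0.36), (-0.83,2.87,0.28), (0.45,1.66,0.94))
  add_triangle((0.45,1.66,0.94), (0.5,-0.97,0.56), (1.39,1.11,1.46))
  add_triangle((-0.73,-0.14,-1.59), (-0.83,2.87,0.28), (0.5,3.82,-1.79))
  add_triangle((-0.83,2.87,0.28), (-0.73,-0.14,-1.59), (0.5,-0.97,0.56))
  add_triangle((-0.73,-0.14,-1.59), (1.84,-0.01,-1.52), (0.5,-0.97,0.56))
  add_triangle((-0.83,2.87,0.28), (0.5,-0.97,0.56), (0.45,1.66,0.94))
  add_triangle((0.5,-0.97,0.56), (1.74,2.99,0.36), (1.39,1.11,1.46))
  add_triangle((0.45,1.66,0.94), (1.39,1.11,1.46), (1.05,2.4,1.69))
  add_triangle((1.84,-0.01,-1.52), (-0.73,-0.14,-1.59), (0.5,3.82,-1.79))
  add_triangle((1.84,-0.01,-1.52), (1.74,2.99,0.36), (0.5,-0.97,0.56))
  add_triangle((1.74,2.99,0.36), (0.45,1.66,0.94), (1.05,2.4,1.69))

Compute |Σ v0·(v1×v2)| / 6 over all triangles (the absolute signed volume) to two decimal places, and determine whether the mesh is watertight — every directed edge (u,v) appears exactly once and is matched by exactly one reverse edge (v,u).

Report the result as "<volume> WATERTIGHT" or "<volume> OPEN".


15.69 WATERTIGHT

Per-triangle v0·(v1×v2)/6:
  t1: +3.3737
  t2: +2.7469
  t3: +0.7486
  t4: +0.9390
  t5: +0.1587
  t6: +2.0071
  t7: +0.0758
  t8: +0.6935
  t9: +0.2096
  t10: +0.4526
  t11: -0.0079
  t12: +2.6317
  t13: +1.4282
  t14: +0.2324
Σ = +15.6899 → |volume| = 15.69

Directed edges: 42 total, each appears once with its reverse present → watertight.


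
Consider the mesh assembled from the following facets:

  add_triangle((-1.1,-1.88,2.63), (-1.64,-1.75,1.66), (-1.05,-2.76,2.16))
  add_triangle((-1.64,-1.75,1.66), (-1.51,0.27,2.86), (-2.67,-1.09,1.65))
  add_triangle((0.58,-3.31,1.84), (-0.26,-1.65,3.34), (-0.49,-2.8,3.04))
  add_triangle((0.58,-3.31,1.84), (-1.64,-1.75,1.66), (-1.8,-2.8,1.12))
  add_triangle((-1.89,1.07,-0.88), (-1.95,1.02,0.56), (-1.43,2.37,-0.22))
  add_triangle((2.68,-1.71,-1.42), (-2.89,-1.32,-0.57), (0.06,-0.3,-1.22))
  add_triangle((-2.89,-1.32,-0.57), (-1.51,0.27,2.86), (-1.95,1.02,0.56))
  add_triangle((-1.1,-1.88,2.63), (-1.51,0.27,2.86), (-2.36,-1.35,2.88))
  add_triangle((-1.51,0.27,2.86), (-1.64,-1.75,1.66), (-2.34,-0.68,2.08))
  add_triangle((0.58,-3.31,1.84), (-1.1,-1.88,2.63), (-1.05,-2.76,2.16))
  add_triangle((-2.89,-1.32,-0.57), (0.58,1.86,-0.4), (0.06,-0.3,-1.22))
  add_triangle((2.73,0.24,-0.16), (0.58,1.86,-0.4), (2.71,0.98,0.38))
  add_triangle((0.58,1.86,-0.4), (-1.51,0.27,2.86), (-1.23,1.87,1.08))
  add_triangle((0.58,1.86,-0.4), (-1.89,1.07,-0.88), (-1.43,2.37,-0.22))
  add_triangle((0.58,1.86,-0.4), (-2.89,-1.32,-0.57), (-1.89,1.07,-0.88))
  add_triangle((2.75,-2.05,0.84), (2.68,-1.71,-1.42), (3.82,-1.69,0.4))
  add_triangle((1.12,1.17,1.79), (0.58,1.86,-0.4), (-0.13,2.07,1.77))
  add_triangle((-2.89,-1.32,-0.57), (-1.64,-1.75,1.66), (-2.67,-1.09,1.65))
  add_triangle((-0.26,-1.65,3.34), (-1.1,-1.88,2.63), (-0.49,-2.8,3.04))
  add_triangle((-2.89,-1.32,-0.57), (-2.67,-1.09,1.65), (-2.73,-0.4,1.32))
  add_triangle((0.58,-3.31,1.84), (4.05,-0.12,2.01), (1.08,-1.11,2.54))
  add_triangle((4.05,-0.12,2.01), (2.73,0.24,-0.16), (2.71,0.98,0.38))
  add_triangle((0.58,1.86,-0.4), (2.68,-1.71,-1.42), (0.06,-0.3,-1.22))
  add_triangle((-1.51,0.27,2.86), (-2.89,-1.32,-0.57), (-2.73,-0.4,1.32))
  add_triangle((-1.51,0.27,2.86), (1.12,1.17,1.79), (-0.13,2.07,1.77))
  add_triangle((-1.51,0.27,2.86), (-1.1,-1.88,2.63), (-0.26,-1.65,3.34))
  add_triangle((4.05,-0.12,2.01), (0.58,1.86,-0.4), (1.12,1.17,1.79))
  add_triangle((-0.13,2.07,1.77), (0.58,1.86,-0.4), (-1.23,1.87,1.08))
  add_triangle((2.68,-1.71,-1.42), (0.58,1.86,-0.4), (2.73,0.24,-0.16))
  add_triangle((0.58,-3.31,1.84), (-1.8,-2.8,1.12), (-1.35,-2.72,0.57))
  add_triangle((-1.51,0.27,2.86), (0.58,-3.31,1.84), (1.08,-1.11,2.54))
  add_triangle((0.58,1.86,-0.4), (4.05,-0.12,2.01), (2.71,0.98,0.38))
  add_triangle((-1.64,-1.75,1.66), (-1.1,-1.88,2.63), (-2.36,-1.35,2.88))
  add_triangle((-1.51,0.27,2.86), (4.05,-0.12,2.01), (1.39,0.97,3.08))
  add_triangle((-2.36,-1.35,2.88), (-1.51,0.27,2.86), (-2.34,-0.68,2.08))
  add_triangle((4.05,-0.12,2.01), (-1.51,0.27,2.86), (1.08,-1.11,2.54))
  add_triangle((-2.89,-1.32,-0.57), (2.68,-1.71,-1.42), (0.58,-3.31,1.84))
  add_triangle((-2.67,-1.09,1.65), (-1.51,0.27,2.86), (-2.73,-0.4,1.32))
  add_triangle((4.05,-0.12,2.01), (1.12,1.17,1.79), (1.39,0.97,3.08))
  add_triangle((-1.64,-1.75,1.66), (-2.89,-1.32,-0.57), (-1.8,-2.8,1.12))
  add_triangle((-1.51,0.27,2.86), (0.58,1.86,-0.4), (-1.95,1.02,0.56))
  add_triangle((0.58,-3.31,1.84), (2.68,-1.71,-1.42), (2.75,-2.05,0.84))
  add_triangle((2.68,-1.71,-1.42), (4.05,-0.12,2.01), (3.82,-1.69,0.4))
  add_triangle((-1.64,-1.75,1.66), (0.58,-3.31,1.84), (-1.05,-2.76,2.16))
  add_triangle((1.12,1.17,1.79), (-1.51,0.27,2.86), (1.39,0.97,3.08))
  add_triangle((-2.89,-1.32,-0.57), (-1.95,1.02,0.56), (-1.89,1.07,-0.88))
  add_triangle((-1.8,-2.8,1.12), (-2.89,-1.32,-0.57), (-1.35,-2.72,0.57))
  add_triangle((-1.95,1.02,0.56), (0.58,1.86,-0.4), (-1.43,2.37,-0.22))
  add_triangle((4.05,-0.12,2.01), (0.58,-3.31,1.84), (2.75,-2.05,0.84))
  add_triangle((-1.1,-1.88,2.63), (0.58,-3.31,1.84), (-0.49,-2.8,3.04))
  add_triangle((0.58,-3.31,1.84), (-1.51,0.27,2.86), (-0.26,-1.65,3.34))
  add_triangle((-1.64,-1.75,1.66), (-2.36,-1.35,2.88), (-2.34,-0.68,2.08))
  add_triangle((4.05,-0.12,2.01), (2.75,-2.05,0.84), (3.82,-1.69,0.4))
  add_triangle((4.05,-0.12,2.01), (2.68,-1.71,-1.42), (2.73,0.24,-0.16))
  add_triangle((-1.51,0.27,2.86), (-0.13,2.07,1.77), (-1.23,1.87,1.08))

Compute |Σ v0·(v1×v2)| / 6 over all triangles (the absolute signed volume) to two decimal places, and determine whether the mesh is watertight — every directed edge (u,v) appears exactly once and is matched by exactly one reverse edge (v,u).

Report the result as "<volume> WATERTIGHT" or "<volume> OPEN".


63.96 OPEN

Per-triangle v0·(v1×v2)/6:
  t1: +0.4679
  t2: +1.1815
  t3: +0.8613
  t4: +1.3371
  t5: +0.7333
  t6: +1.4336
  t7: +2.4695
  t8: +1.0747
  t9: -0.8097
  t10: +0.8475
  t11: +1.0275
  t12: +0.5670
  t13: -0.9077
  t14: +0.6367
  t15: +0.0893
  t16: +1.0866
  t17: +1.0094
  t18: +1.1731
  t19: +0.5651
  t20: +0.7720
  t21: +3.3248
  t22: +0.8752
  t23: +1.1944
  t24: -0.4291
  t25: +1.4892
  t26: +1.2549
  t27: +2.1224
  t28: +0.8888
  t29: +1.3635
  t30: +0.7506
  t31: +3.0221
  t32: +0.7304
  t33: +0.5791
  t34: +2.1002
  t35: +0.6094
  t36: +2.9311
  t37: +5.7940
  t38: +0.7574
  t39: +1.0988
  t40: +1.1784
  t41: +1.6665
  t42: +2.7332
  t43: +1.2806
  t44: +0.0906
  t45: +0.7706
  t46: +1.3464
  t47: +0.6977
  t48: +0.3204
  t49: +3.2289
  t50: +0.3124
  t51: -1.0431
  t52: +0.3361
  t53: +1.4290
  t54: +2.2630
  t55: +1.2765
Σ = +63.9601 → |volume| = 63.96

Directed edges: 165 total; 3 unmatched, e.g. (-1.35,-2.72,0.57)→(0.58,-3.31,1.84) → open.


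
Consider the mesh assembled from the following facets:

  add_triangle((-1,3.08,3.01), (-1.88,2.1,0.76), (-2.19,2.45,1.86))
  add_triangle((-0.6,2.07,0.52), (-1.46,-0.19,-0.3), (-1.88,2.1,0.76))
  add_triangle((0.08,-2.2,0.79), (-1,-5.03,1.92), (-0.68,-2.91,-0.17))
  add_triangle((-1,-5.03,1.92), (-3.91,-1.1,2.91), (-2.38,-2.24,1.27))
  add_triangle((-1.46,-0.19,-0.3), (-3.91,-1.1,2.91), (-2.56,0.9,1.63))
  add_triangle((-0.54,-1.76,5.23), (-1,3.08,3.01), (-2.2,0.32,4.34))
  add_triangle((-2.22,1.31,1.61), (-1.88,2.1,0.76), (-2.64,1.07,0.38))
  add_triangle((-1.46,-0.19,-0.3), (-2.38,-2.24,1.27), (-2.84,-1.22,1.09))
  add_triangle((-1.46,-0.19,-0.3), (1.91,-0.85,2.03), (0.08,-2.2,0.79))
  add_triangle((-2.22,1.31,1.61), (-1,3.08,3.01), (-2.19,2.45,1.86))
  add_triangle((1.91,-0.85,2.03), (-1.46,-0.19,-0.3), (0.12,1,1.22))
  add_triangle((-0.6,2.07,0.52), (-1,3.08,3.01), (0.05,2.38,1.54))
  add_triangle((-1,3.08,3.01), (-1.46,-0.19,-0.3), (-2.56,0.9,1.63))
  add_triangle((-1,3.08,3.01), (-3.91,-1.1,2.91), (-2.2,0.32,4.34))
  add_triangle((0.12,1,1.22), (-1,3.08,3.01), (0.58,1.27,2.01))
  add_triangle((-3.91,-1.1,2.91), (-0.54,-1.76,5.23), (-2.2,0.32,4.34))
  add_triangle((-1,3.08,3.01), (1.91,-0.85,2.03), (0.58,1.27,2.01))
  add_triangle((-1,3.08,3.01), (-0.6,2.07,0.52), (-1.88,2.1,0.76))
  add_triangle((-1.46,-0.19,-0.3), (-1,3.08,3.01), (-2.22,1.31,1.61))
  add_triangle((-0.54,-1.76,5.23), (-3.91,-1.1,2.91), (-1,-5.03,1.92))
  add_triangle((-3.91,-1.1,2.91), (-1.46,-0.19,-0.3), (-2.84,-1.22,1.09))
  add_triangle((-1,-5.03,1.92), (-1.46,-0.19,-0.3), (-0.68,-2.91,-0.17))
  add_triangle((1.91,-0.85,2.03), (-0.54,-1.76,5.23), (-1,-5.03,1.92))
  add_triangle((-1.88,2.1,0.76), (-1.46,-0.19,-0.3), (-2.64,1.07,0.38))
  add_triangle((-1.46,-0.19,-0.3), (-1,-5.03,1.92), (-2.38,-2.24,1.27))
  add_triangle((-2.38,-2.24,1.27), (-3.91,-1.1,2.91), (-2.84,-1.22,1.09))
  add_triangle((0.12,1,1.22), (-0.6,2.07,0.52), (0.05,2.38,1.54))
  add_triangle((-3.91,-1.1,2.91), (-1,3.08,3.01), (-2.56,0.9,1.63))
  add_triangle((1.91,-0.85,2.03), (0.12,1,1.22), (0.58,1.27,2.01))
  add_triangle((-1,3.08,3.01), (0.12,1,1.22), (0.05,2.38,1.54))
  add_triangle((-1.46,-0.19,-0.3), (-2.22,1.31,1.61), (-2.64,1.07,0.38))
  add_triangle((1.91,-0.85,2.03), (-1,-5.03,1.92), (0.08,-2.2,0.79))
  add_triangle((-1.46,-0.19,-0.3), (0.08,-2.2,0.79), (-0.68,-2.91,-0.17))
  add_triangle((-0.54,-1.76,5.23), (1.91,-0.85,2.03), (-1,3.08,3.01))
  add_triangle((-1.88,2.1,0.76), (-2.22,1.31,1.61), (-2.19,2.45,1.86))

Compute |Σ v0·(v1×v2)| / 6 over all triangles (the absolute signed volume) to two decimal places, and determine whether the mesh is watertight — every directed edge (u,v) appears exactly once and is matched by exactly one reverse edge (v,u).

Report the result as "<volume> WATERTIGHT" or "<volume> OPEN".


Per-triangle v0·(v1×v2)/6:
  t1: +0.5965
  t2: +0.2322
  t3: +0.5597
  t4: +2.7546
  t5: +1.4244
  t6: +5.1805
  t7: +0.6714
  t8: +0.4221
  t9: -0.6740
  t10: +0.7283
  t11: -0.7118
  t12: +0.6057
  t13: +0.7193
  t14: +4.5337
  t15: +0.0519
  t16: +5.7864
  t17: +0.8123
  t18: +0.9722
  t19: -0.3629
  t20: +13.7087
  t21: +0.5277
  t22: +1.4954
  t23: +8.2162
  t24: +0.1320
  t25: +1.0990
  t26: +0.9101
  t27: -0.1141
  t28: +2.9952
  t29: -0.0641
  t30: +0.2819
  t31: +0.3518
  t32: +0.8265
  t33: -0.5474
  t34: +7.4618
  t35: +0.3581
Σ = +61.9412 → |volume| = 61.94

Directed edges: 105 total; 3 unmatched, e.g. (-0.6,2.07,0.52)→(-1.46,-0.19,-0.3) → open.

61.94 OPEN


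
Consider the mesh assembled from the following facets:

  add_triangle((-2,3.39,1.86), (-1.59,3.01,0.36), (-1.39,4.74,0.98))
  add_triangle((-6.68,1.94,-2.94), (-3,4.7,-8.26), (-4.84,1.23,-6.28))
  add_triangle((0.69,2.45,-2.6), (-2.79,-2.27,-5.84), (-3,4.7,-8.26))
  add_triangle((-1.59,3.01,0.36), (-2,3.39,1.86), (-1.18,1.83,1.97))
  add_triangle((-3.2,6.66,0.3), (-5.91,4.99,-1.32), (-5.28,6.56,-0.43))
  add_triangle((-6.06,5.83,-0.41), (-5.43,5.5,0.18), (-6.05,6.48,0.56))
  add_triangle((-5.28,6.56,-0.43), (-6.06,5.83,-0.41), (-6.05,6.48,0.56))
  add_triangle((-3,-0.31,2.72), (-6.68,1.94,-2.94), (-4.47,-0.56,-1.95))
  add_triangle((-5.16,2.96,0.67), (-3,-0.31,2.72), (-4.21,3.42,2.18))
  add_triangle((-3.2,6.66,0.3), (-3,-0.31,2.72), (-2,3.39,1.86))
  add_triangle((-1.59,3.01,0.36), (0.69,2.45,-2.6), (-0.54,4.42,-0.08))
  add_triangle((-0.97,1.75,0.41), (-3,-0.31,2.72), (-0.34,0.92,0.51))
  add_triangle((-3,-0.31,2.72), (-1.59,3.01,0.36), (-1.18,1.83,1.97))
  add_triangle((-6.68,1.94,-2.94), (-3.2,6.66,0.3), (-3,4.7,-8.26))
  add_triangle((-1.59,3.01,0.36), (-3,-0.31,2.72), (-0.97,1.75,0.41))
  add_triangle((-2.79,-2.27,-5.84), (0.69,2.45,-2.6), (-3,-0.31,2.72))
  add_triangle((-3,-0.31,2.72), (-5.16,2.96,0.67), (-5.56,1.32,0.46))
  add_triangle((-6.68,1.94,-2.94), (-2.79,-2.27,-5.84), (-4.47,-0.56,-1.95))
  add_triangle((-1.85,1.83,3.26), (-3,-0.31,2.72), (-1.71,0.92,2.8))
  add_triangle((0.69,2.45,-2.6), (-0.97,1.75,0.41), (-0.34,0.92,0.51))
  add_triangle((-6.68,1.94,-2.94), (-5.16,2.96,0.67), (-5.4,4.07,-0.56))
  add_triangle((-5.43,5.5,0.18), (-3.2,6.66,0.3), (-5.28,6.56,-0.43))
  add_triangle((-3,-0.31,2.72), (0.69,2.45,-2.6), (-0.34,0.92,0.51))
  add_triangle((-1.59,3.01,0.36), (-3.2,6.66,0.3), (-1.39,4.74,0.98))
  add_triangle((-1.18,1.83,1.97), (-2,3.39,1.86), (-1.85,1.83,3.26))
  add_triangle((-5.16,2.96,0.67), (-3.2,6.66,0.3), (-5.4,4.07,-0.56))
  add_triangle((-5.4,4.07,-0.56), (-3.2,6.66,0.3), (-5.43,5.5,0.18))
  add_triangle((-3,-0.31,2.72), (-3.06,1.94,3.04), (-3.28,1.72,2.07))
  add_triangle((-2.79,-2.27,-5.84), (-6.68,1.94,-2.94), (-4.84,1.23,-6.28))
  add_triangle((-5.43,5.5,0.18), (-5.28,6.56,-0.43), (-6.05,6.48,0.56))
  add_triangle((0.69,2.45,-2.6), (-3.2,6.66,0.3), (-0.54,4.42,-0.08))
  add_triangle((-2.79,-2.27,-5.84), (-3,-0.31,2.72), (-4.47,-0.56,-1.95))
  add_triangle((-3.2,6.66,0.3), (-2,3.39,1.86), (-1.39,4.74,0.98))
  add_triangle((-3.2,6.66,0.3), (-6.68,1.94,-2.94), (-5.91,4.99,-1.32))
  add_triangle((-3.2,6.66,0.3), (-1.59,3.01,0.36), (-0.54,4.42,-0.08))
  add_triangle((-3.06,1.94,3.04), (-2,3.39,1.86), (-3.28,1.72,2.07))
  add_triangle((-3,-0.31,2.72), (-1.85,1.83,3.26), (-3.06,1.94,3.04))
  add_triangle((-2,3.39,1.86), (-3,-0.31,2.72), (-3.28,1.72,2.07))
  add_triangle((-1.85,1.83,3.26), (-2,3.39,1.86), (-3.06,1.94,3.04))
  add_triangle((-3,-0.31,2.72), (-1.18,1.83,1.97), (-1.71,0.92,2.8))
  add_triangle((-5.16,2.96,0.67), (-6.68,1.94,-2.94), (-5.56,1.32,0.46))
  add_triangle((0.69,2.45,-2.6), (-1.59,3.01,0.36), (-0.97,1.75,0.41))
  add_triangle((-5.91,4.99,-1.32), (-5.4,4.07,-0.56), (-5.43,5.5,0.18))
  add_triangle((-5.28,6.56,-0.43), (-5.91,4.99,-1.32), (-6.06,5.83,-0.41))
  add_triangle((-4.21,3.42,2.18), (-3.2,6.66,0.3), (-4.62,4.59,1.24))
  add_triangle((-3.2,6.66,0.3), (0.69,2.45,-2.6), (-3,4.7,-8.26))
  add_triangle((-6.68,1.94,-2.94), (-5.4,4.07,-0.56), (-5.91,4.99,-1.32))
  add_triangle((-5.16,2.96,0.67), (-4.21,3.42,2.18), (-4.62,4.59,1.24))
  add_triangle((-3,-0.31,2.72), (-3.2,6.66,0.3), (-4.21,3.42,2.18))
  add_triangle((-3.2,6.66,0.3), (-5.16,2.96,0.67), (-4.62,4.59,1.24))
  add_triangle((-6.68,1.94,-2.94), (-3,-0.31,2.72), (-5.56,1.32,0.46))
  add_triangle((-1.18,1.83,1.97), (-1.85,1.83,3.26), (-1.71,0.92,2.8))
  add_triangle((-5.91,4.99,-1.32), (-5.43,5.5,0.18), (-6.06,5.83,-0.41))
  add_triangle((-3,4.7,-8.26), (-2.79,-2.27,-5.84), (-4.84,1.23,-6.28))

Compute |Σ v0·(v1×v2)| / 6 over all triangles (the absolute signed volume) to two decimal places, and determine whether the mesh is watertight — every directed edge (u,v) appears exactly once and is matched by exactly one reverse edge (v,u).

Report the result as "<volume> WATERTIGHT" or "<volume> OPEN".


199.64 WATERTIGHT

Per-triangle v0·(v1×v2)/6:
  t1: -0.8561
  t2: +19.0462
  t3: +11.6899
  t4: +0.0282
  t5: +0.8204
  t6: +0.0944
  t7: +1.4978
  t8: +8.3358
  t9: +4.8670
  t10: +4.8412
  t11: -1.9990
  t12: +0.4108
  t13: -2.4843
  t14: +51.5581
  t15: +0.2555
  t16: -11.9107
  t17: +4.2043
  t18: +9.6007
  t19: +0.3950
  t20: +0.3332
  t21: +5.2357
  t22: +2.0846
  t23: -1.1828
  t24: -0.3434
  t25: +0.2925
  t26: +5.1359
  t27: -2.0408
  t28: +1.2931
  t29: +13.3294
  t30: -0.5870
  t31: +4.1862
  t32: +5.5373
  t33: +1.9977
  t34: +1.9472
  t35: +0.3500
  t36: +1.3096
  t37: +1.5170
  t38: -1.6735
  t39: +1.5816
  t40: -0.7260
  t41: +5.6950
  t42: +0.1336
  t43: +1.2539
  t44: +1.4269
  t45: +2.4861
  t46: +19.7897
  t47: +3.0528
  t48: +2.1715
  t49: +0.7080
  t50: +2.8485
  t51: +2.4974
  t52: -0.0696
  t53: +0.1280
  t54: +17.5465
Σ = +199.6410 → |volume| = 199.64

Directed edges: 162 total, each appears once with its reverse present → watertight.


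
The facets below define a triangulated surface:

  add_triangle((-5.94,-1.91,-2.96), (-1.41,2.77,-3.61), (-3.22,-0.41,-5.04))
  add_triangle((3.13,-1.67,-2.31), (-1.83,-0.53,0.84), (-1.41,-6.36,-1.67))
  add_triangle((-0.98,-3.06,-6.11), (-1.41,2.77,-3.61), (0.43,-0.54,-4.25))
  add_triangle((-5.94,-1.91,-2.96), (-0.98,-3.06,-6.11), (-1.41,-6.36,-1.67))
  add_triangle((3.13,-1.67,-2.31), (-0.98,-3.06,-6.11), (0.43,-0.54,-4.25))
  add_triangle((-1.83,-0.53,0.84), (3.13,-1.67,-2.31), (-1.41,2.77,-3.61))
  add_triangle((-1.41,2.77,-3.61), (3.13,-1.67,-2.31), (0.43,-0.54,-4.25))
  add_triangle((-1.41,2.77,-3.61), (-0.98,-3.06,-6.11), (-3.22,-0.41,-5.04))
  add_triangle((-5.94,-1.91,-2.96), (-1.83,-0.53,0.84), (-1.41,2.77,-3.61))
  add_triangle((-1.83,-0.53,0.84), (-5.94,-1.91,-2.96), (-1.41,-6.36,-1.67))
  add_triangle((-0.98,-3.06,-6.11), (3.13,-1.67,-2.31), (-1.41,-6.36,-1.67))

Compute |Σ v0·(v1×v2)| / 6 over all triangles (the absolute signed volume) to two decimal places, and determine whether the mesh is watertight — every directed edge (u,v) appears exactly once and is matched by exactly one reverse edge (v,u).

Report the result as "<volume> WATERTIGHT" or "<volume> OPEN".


Per-triangle v0·(v1×v2)/6:
  t1: +9.1629
  t2: +0.2357
  t3: +6.5267
  t4: +30.2441
  t5: +6.2433
  t6: -4.1920
  t7: +4.8929
  t8: +9.4537
  t9: +5.7588
  t10: +10.1885
  t11: +20.2868
Σ = +98.8013 → |volume| = 98.80

Directed edges: 33 total; 3 unmatched, e.g. (-3.22,-0.41,-5.04)→(-5.94,-1.91,-2.96) → open.

98.80 OPEN


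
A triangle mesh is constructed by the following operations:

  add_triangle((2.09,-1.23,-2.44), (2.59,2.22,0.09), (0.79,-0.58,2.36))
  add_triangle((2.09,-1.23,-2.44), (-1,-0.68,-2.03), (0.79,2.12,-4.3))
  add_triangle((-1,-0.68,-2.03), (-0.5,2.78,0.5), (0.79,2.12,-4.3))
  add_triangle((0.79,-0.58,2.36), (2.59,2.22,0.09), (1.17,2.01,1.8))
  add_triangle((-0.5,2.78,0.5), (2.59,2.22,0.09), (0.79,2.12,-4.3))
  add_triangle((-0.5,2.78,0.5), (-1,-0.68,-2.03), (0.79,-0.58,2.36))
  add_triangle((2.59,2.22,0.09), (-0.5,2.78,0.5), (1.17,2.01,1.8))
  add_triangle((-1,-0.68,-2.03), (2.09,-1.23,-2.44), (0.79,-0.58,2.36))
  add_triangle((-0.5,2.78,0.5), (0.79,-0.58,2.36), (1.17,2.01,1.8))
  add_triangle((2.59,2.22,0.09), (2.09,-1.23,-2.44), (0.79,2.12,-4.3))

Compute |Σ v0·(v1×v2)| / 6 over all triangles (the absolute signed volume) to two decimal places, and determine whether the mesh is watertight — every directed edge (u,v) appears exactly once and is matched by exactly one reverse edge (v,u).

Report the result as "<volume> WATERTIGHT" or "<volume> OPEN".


33.50 WATERTIGHT

Per-triangle v0·(v1×v2)/6:
  t1: +4.4057
  t2: +4.3715
  t3: +3.4696
  t4: +1.9688
  t5: +6.3159
  t6: +0.6754
  t7: +2.2118
  t8: +1.5785
  t9: +1.2917
  t10: +7.2090
Σ = +33.4980 → |volume| = 33.50

Directed edges: 30 total, each appears once with its reverse present → watertight.


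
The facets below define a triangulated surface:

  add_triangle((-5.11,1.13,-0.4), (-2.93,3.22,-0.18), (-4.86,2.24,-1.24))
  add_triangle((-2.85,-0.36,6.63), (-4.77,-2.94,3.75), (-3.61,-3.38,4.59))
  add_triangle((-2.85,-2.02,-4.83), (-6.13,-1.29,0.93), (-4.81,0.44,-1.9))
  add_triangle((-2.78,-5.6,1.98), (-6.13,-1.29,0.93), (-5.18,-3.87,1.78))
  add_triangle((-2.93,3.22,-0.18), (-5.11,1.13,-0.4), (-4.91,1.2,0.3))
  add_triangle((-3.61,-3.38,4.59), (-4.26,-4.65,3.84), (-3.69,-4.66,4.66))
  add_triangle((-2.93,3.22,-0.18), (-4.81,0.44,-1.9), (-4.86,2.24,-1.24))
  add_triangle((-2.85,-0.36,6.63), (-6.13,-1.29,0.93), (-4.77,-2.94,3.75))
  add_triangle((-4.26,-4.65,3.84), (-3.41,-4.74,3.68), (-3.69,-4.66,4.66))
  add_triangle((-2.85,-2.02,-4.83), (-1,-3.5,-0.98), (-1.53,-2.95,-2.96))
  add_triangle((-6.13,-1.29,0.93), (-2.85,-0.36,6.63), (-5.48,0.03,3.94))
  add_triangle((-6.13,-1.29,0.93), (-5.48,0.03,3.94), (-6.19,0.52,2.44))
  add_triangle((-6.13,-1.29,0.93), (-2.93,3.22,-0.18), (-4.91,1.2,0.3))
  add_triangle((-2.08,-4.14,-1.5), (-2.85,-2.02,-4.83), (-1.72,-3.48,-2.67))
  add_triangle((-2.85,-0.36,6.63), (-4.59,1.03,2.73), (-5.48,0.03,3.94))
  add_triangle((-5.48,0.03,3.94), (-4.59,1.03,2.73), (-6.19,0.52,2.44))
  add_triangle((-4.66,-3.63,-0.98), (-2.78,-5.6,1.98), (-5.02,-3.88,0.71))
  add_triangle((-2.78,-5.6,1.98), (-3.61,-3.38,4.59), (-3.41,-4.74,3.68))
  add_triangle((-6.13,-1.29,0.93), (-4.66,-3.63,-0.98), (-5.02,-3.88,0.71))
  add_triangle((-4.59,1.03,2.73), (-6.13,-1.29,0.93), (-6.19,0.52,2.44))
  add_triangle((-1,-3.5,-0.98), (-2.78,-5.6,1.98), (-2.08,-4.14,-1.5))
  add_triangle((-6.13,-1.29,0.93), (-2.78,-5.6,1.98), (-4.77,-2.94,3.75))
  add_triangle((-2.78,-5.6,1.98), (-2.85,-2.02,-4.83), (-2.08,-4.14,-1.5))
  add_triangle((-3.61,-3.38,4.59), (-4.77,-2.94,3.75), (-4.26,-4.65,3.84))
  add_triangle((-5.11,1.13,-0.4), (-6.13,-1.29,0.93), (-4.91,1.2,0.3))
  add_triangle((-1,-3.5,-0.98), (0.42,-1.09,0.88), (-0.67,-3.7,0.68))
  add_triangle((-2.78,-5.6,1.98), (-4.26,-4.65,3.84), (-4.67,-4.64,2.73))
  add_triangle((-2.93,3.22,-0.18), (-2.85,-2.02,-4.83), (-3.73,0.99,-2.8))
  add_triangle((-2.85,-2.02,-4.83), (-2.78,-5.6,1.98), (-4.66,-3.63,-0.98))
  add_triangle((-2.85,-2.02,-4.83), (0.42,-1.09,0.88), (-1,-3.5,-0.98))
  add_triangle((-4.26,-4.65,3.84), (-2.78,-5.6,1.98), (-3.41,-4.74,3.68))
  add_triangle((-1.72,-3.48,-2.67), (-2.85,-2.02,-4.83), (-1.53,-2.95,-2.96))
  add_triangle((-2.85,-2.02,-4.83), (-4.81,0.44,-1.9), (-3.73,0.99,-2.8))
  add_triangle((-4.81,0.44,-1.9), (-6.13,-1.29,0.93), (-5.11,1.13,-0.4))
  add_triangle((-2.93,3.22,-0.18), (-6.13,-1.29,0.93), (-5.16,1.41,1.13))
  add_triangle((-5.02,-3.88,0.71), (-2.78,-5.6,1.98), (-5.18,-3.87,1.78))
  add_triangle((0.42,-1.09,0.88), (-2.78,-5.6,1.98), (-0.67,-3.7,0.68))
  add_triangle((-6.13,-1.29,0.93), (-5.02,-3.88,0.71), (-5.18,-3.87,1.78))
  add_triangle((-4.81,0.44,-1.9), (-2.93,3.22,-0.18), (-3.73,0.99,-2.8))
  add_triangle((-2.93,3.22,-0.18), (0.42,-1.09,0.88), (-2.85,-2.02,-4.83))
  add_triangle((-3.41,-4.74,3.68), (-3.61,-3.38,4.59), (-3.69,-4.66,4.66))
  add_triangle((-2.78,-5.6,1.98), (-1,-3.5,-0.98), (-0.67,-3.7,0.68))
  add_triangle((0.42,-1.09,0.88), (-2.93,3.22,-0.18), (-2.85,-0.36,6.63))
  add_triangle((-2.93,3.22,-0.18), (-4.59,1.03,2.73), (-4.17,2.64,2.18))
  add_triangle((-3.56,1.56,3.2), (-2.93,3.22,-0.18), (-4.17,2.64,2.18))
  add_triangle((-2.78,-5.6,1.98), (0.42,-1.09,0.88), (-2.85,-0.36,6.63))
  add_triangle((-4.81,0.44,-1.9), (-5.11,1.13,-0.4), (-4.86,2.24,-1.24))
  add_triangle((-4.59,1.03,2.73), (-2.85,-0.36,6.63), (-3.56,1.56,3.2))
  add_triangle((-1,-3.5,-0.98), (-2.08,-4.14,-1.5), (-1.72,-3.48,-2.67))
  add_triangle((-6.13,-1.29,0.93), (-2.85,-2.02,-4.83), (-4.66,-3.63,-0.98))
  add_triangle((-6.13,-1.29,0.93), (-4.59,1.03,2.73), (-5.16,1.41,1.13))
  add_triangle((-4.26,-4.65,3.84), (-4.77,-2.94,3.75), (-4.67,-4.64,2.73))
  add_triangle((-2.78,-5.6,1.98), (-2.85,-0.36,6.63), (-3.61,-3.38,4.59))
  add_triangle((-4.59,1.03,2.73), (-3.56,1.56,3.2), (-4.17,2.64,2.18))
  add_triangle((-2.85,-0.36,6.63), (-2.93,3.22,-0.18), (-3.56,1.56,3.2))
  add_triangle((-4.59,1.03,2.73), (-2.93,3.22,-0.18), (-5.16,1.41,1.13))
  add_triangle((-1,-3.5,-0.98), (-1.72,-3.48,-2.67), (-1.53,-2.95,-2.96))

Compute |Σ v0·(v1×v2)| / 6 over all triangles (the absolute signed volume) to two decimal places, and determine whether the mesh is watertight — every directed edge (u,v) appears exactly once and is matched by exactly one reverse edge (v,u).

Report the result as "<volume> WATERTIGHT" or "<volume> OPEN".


Per-triangle v0·(v1×v2)/6:
  t1: +1.9319
  t2: +5.9756
  t3: +11.6235
  t4: -0.6679
  t5: +1.4943
  t6: +1.1304
  t7: +0.2019
  t8: +13.0011
  t9: +0.6918
  t10: -1.1200
  t11: +6.7305
  t12: +3.9742
  t13: +0.3190
  t14: +1.8646
  t15: +4.0087
  t16: +1.5921
  t17: +4.7705
  t18: -0.2649
  t19: +4.7269
  t20: -0.7263
  t21: +2.0914
  t22: +12.4234
  t23: +4.9815
  t24: +2.3687
  t25: +1.6791
  t26: +0.4645
  t27: +2.8659
  t28: +0.5995
  t29: +10.8865
  t30: +0.2481
  t31: +1.4842
  t32: +0.6113
  t33: +4.3522
  t34: +4.1814
  t35: +2.9533
  t36: +3.2018
  t37: +1.1022
  t38: +3.0144
  t39: +3.6478
  t40: -3.5776
  t41: -0.4459
  t42: +1.9824
  t43: -0.6317
  t44: +1.9182
  t45: +0.4448
  t46: +7.0663
  t47: +1.9685
  t48: +3.7012
  t49: +0.7431
  t50: +11.7961
  t51: +4.4778
  t52: +2.2026
  t53: +3.2619
  t54: +1.5863
  t55: +1.9873
  t56: +3.4303
  t57: +0.2237
Σ = +166.5503 → |volume| = 166.55

Directed edges: 171 total; 3 unmatched, e.g. (-2.78,-5.6,1.98)→(-4.77,-2.94,3.75) → open.

166.55 OPEN


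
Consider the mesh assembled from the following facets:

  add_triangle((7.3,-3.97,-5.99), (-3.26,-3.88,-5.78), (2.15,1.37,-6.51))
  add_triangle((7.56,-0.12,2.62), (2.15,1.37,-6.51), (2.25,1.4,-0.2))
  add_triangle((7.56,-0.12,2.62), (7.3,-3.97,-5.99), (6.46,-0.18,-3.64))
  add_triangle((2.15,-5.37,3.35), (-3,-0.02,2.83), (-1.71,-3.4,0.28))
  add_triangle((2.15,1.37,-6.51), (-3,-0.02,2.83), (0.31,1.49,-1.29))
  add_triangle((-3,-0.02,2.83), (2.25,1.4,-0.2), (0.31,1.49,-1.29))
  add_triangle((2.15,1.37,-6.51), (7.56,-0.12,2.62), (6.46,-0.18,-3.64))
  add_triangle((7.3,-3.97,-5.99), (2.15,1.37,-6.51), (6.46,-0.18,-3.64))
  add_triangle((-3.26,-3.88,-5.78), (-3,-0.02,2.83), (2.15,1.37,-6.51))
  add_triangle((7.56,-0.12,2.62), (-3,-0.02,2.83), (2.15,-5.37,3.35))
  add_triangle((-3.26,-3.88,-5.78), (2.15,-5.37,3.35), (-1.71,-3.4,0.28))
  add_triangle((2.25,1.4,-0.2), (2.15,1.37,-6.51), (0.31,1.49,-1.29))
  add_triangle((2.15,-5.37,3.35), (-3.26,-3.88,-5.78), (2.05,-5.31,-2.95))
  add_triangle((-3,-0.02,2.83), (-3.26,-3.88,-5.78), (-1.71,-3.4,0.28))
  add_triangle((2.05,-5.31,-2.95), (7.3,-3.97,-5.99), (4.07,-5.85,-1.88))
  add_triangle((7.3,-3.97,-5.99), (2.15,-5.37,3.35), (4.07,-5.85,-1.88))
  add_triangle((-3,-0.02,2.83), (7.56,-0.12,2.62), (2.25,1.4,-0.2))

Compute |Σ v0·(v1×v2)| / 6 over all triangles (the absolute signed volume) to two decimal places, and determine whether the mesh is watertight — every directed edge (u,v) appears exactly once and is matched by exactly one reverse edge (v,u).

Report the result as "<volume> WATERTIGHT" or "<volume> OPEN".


282.94 OPEN

Per-triangle v0·(v1×v2)/6:
  t1: +58.7613
  t2: +11.3911
  t3: +27.7170
  t4: +12.7012
  t5: +2.6582
  t6: +2.1211
  t7: +11.1088
  t8: +24.3768
  t9: +14.6484
  t10: +25.7947
  t11: +14.6101
  t12: +3.0584
  t13: +26.4217
  t14: +12.4318
  t15: +13.0598
  t16: +15.1677
  t17: +6.9168
Σ = +282.9448 → |volume| = 282.94

Directed edges: 51 total; 9 unmatched, e.g. (7.3,-3.97,-5.99)→(-3.26,-3.88,-5.78) → open.
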